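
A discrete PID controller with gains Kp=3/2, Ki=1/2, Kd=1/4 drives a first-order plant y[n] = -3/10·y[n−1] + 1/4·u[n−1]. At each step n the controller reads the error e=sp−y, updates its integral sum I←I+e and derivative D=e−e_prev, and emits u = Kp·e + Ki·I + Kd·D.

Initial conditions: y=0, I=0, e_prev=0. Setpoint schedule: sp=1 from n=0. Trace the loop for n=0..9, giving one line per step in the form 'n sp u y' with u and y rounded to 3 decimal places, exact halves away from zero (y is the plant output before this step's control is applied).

0 1 2.250 0.000
1 1 1.234 0.563
2 1 2.545 0.140
3 1 1.847 0.594
4 1 2.863 0.283
5 1 2.362 0.631
6 1 3.149 0.401
7 1 2.794 0.667
8 1 3.406 0.498
9 1 3.156 0.702

(exact arithmetic carried between steps; '≈' marks a value shown rounded to 6 d.p. or computed from one; I and e_prev carry over from the previous line; the table rounds u and y to 3 d.p., halves away from zero)
n=0: y=0, sp=1, e=sp−y=1; I=1, D=e−e_prev=1; u=3/2·1+1/2·1+1/4·1=2.25; next y=-3/10·0+1/4·2.25=0.5625
n=1: y=0.5625, sp=1, e=sp−y=0.4375; I=1.4375, D=e−e_prev=-0.5625; u=3/2·0.4375+1/2·1.4375+1/4·(-0.5625)=1.234375; next y=-3/10·0.5625+1/4·1.234375≈0.139844
n=2: y≈0.139844, sp=1, e=sp−y≈0.860156; I≈2.297656, D=e−e_prev≈0.422656; u=3/2·0.860156+1/2·2.297656+1/4·0.422656≈2.544727; next y=-3/10·0.139844+1/4·2.544727≈0.594229
n=3: y≈0.594229, sp=1, e=sp−y≈0.405771; I≈2.703428, D=e−e_prev≈-0.454385; u=3/2·0.405771+1/2·2.703428+1/4·(-0.454385)≈1.846775; next y=-3/10·0.594229+1/4·1.846775≈0.283425
n=4: y≈0.283425, sp=1, e=sp−y≈0.716575; I≈3.420003, D=e−e_prev≈0.310803; u=3/2·0.716575+1/2·3.420003+1/4·0.310803≈2.862564; next y=-3/10·0.283425+1/4·2.862564≈0.630614
n=5: y≈0.630614, sp=1, e=sp−y≈0.369386; I≈3.789389, D=e−e_prev≈-0.347188; u=3/2·0.369386+1/2·3.789389+1/4·(-0.347188)≈2.361977; next y=-3/10·0.630614+1/4·2.361977≈0.401310
n=6: y≈0.401310, sp=1, e=sp−y≈0.598690; I≈4.388079, D=e−e_prev≈0.229303; u=3/2·0.598690+1/2·4.388079+1/4·0.229303≈3.149400; next y=-3/10·0.401310+1/4·3.149400≈0.666957
n=7: y≈0.666957, sp=1, e=sp−y≈0.333043; I≈4.721122, D=e−e_prev≈-0.265647; u=3/2·0.333043+1/2·4.721122+1/4·(-0.265647)≈2.793714; next y=-3/10·0.666957+1/4·2.793714≈0.498341
n=8: y≈0.498341, sp=1, e=sp−y≈0.501659; I≈5.222780, D=e−e_prev≈0.168616; u=3/2·0.501659+1/2·5.222780+1/4·0.168616≈3.406032; next y=-3/10·0.498341+1/4·3.406032≈0.702006
n=9: y≈0.702006, sp=1, e=sp−y≈0.297994; I≈5.520775, D=e−e_prev≈-0.203664; u=3/2·0.297994+1/2·5.520775+1/4·(-0.203664)≈3.156463; next y=-3/10·0.702006+1/4·3.156463≈0.578514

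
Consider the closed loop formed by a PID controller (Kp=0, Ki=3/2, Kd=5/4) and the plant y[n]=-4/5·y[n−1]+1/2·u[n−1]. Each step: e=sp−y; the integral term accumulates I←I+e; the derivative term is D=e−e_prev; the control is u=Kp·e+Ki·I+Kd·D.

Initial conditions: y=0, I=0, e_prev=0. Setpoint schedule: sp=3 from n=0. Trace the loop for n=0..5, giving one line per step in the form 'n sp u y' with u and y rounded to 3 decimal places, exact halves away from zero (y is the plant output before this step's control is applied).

0 3 8.250 0.000
1 3 -2.344 4.125
2 3 24.766 -4.472
3 3 -30.961 15.961
4 3 96.716 -28.249
5 3 -184.491 70.957

(exact arithmetic carried between steps; '≈' marks a value shown rounded to 6 d.p. or computed from one; I and e_prev carry over from the previous line; the table rounds u and y to 3 d.p., halves away from zero)
n=0: y=0, sp=3, e=sp−y=3; I=3, D=e−e_prev=3; u=0·3+3/2·3+5/4·3=8.25; next y=-4/5·0+1/2·8.25=4.125
n=1: y=4.125, sp=3, e=sp−y=-1.125; I=1.875, D=e−e_prev=-4.125; u=0·(-1.125)+3/2·1.875+5/4·(-4.125)=-2.34375; next y=-4/5·4.125+1/2·(-2.34375)=-4.471875
n=2: y=-4.471875, sp=3, e=sp−y=7.471875; I=9.346875, D=e−e_prev=8.596875; u=0·7.471875+3/2·9.346875+5/4·8.596875≈24.766406; next y=-4/5·(-4.471875)+1/2·24.766406≈15.960703
n=3: y≈15.960703, sp=3, e=sp−y≈-12.960703; I≈-3.613828, D=e−e_prev≈-20.432578; u=0·(-12.960703)+3/2·(-3.613828)+5/4·(-20.432578)≈-30.961465; next y=-4/5·15.960703+1/2·(-30.961465)≈-28.249295
n=4: y≈-28.249295, sp=3, e=sp−y≈31.249295; I≈27.635467, D=e−e_prev≈44.209998; u=0·31.249295+3/2·27.635467+5/4·44.209998≈96.715698; next y=-4/5·(-28.249295)+1/2·96.715698≈70.957285
n=5: y≈70.957285, sp=3, e=sp−y≈-67.957285; I≈-40.321818, D=e−e_prev≈-99.206580; u=0·(-67.957285)+3/2·(-40.321818)+5/4·(-99.206580)≈-184.490952; next y=-4/5·70.957285+1/2·(-184.490952)≈-149.011304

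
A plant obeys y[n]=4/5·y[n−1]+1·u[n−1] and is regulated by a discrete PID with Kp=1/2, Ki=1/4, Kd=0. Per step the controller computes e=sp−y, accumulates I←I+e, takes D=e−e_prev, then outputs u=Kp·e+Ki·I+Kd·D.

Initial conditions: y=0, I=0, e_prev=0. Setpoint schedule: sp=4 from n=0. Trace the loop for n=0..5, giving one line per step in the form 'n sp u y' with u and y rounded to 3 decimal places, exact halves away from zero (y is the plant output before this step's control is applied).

0 4 3.000 0.000
1 4 1.750 3.000
2 4 1.138 4.150
3 4 0.869 4.458
4 4 0.772 4.435
5 4 0.749 4.320

(exact arithmetic carried between steps; '≈' marks a value shown rounded to 6 d.p. or computed from one; I and e_prev carry over from the previous line; the table rounds u and y to 3 d.p., halves away from zero)
n=0: y=0, sp=4, e=sp−y=4; I=4, D=e−e_prev=4; u=1/2·4+1/4·4+0·4=3; next y=4/5·0+1·3=3
n=1: y=3, sp=4, e=sp−y=1; I=5, D=e−e_prev=-3; u=1/2·1+1/4·5+0·(-3)=1.75; next y=4/5·3+1·1.75=4.15
n=2: y=4.15, sp=4, e=sp−y=-0.15; I=4.85, D=e−e_prev=-1.15; u=1/2·(-0.15)+1/4·4.85+0·(-1.15)=1.1375; next y=4/5·4.15+1·1.1375=4.4575
n=3: y=4.4575, sp=4, e=sp−y=-0.4575; I=4.3925, D=e−e_prev=-0.3075; u=1/2·(-0.4575)+1/4·4.3925+0·(-0.3075)=0.869375; next y=4/5·4.4575+1·0.869375=4.435375
n=4: y=4.435375, sp=4, e=sp−y=-0.435375; I=3.957125, D=e−e_prev=0.022125; u=1/2·(-0.435375)+1/4·3.957125+0·0.022125≈0.771594; next y=4/5·4.435375+1·0.771594≈4.319894
n=5: y≈4.319894, sp=4, e=sp−y≈-0.319894; I≈3.637231, D=e−e_prev≈0.115481; u=1/2·(-0.319894)+1/4·3.637231+0·0.115481≈0.749361; next y=4/5·4.319894+1·0.749361≈4.205276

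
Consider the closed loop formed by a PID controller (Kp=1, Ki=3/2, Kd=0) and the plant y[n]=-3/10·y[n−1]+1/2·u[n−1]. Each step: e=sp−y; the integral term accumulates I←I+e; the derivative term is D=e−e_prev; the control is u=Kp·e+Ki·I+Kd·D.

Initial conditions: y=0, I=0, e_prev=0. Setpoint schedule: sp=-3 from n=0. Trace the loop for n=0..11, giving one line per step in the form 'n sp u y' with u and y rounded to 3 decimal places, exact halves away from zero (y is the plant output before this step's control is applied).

0 -3 -7.500 0.000
1 -3 -2.625 -3.750
2 -3 -10.406 -0.188
3 -3 -2.227 -5.147
4 -3 -12.950 0.431
5 -3 -0.509 -6.604
6 -3 -15.931 1.727
7 -3 2.505 -8.483
8 -3 -19.972 3.798
9 -3 7.139 -11.125
10 -3 -25.754 6.907
11 -3 14.026 -14.949

(exact arithmetic carried between steps; '≈' marks a value shown rounded to 6 d.p. or computed from one; I and e_prev carry over from the previous line; the table rounds u and y to 3 d.p., halves away from zero)
n=0: y=0, sp=-3, e=sp−y=-3; I=-3, D=e−e_prev=-3; u=1·(-3)+3/2·(-3)+0·(-3)=-7.5; next y=-3/10·0+1/2·(-7.5)=-3.75
n=1: y=-3.75, sp=-3, e=sp−y=0.75; I=-2.25, D=e−e_prev=3.75; u=1·0.75+3/2·(-2.25)+0·3.75=-2.625; next y=-3/10·(-3.75)+1/2·(-2.625)=-0.1875
n=2: y=-0.1875, sp=-3, e=sp−y=-2.8125; I=-5.0625, D=e−e_prev=-3.5625; u=1·(-2.8125)+3/2·(-5.0625)+0·(-3.5625)=-10.40625; next y=-3/10·(-0.1875)+1/2·(-10.40625)=-5.146875
n=3: y=-5.146875, sp=-3, e=sp−y=2.146875; I=-2.915625, D=e−e_prev=4.959375; u=1·2.146875+3/2·(-2.915625)+0·4.959375≈-2.226563; next y=-3/10·(-5.146875)+1/2·(-2.226563)≈0.430781
n=4: y≈0.430781, sp=-3, e=sp−y≈-3.430781; I≈-6.346406, D=e−e_prev≈-5.577656; u=1·(-3.430781)+3/2·(-6.346406)+0·(-5.577656)≈-12.950391; next y=-3/10·0.430781+1/2·(-12.950391)≈-6.604430
n=5: y≈-6.604430, sp=-3, e=sp−y≈3.604430; I≈-2.741977, D=e−e_prev≈7.035211; u=1·3.604430+3/2·(-2.741977)+0·7.035211≈-0.508535; next y=-3/10·(-6.604430)+1/2·(-0.508535)≈1.727061
n=6: y≈1.727061, sp=-3, e=sp−y≈-4.727061; I≈-7.469038, D=e−e_prev≈-8.331491; u=1·(-4.727061)+3/2·(-7.469038)+0·(-8.331491)≈-15.930618; next y=-3/10·1.727061+1/2·(-15.930618)≈-8.483427
n=7: y≈-8.483427, sp=-3, e=sp−y≈5.483427; I≈-1.985610, D=e−e_prev≈10.210489; u=1·5.483427+3/2·(-1.985610)+0·10.210489≈2.505012; next y=-3/10·(-8.483427)+1/2·2.505012≈3.797534
n=8: y≈3.797534, sp=-3, e=sp−y≈-6.797534; I≈-8.783145, D=e−e_prev≈-12.280962; u=1·(-6.797534)+3/2·(-8.783145)+0·(-12.280962)≈-19.972251; next y=-3/10·3.797534+1/2·(-19.972251)≈-11.125386
n=9: y≈-11.125386, sp=-3, e=sp−y≈8.125386; I≈-0.657759, D=e−e_prev≈14.922920; u=1·8.125386+3/2·(-0.657759)+0·14.922920≈7.138748; next y=-3/10·(-11.125386)+1/2·7.138748≈6.906990
n=10: y≈6.906990, sp=-3, e=sp−y≈-9.906990; I≈-10.564748, D=e−e_prev≈-18.032375; u=1·(-9.906990)+3/2·(-10.564748)+0·(-18.032375)≈-25.754112; next y=-3/10·6.906990+1/2·(-25.754112)≈-14.949153
n=11: y≈-14.949153, sp=-3, e=sp−y≈11.949153; I≈1.384405, D=e−e_prev≈21.856142; u=1·11.949153+3/2·1.384405+0·21.856142≈14.025760; next y=-3/10·(-14.949153)+1/2·14.025760≈11.497626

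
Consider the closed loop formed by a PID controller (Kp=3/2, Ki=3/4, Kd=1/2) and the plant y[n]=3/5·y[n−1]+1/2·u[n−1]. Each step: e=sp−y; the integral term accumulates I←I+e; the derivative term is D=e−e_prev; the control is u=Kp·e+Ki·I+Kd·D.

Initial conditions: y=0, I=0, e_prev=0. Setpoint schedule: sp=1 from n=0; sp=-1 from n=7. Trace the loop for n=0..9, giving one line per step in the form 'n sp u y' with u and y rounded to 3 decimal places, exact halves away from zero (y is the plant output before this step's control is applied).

0 1 2.750 0.000
1 1 -0.781 1.375
2 1 2.212 0.434
3 1 -0.398 1.366
4 1 1.843 0.621
5 1 -0.097 1.294
6 1 1.576 0.728
7 -1 -5.369 1.225
8 -1 2.940 -1.950
9 -1 -4.122 0.300

(exact arithmetic carried between steps; '≈' marks a value shown rounded to 6 d.p. or computed from one; I and e_prev carry over from the previous line; the table rounds u and y to 3 d.p., halves away from zero)
n=0: y=0, sp=1, e=sp−y=1; I=1, D=e−e_prev=1; u=3/2·1+3/4·1+1/2·1=2.75; next y=3/5·0+1/2·2.75=1.375
n=1: y=1.375, sp=1, e=sp−y=-0.375; I=0.625, D=e−e_prev=-1.375; u=3/2·(-0.375)+3/4·0.625+1/2·(-1.375)=-0.78125; next y=3/5·1.375+1/2·(-0.78125)=0.434375
n=2: y=0.434375, sp=1, e=sp−y=0.565625; I=1.190625, D=e−e_prev=0.940625; u=3/2·0.565625+3/4·1.190625+1/2·0.940625≈2.211719; next y=3/5·0.434375+1/2·2.211719≈1.366484
n=3: y≈1.366484, sp=1, e=sp−y≈-0.366484; I≈0.824141, D=e−e_prev≈-0.932109; u=3/2·(-0.366484)+3/4·0.824141+1/2·(-0.932109)≈-0.397676; next y=3/5·1.366484+1/2·(-0.397676)≈0.621053
n=4: y≈0.621053, sp=1, e=sp−y≈0.378947; I≈1.203088, D=e−e_prev≈0.745432; u=3/2·0.378947+3/4·1.203088+1/2·0.745432≈1.843453; next y=3/5·0.621053+1/2·1.843453≈1.294358
n=5: y≈1.294358, sp=1, e=sp−y≈-0.294358; I≈0.908730, D=e−e_prev≈-0.673305; u=3/2·(-0.294358)+3/4·0.908730+1/2·(-0.673305)≈-0.096642; next y=3/5·1.294358+1/2·(-0.096642)≈0.728294
n=6: y≈0.728294, sp=1, e=sp−y≈0.271706; I≈1.180436, D=e−e_prev≈0.566064; u=3/2·0.271706+3/4·1.180436+1/2·0.566064≈1.575919; next y=3/5·0.728294+1/2·1.575919≈1.224936
n=7: y≈1.224936, sp=-1, e=sp−y≈-2.224936; I≈-1.044499, D=e−e_prev≈-2.496642; u=3/2·(-2.224936)+3/4·(-1.044499)+1/2·(-2.496642)≈-5.369099; next y=3/5·1.224936+1/2·(-5.369099)≈-1.949588
n=8: y≈-1.949588, sp=-1, e=sp−y≈0.949588; I≈-0.094911, D=e−e_prev≈3.174524; u=3/2·0.949588+3/4·(-0.094911)+1/2·3.174524≈2.940460; next y=3/5·(-1.949588)+1/2·2.940460≈0.300477
n=9: y≈0.300477, sp=-1, e=sp−y≈-1.300477; I≈-1.395389, D=e−e_prev≈-2.250065; u=3/2·(-1.300477)+3/4·(-1.395389)+1/2·(-2.250065)≈-4.122290; next y=3/5·0.300477+1/2·(-4.122290)≈-1.880859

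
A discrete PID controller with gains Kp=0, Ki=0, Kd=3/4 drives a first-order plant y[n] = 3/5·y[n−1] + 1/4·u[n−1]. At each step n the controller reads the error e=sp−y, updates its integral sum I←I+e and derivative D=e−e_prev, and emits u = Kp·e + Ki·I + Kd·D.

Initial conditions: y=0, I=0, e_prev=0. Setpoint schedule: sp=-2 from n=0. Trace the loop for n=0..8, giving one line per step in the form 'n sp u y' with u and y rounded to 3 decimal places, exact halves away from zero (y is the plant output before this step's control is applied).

0 -2 -1.500 0.000
1 -2 0.281 -0.375
2 -2 -0.165 -0.155
3 -2 -0.015 -0.134
4 -2 -0.037 -0.084
5 -2 -0.018 -0.060
6 -2 -0.015 -0.041
7 -2 -0.009 -0.028
8 -2 -0.007 -0.019

(exact arithmetic carried between steps; '≈' marks a value shown rounded to 6 d.p. or computed from one; I and e_prev carry over from the previous line; the table rounds u and y to 3 d.p., halves away from zero)
n=0: y=0, sp=-2, e=sp−y=-2; I=-2, D=e−e_prev=-2; u=0·(-2)+0·(-2)+3/4·(-2)=-1.5; next y=3/5·0+1/4·(-1.5)=-0.375
n=1: y=-0.375, sp=-2, e=sp−y=-1.625; I=-3.625, D=e−e_prev=0.375; u=0·(-1.625)+0·(-3.625)+3/4·0.375=0.28125; next y=3/5·(-0.375)+1/4·0.28125≈-0.154688
n=2: y≈-0.154688, sp=-2, e=sp−y≈-1.845313; I≈-5.470313, D=e−e_prev≈-0.220313; u=0·(-1.845313)+0·(-5.470313)+3/4·(-0.220313)≈-0.165234; next y=3/5·(-0.154688)+1/4·(-0.165234)≈-0.134121
n=3: y≈-0.134121, sp=-2, e=sp−y≈-1.865879; I≈-7.336191, D=e−e_prev≈-0.020566; u=0·(-1.865879)+0·(-7.336191)+3/4·(-0.020566)≈-0.015425; next y=3/5·(-0.134121)+1/4·(-0.015425)≈-0.084329
n=4: y≈-0.084329, sp=-2, e=sp−y≈-1.915671; I≈-9.251863, D=e−e_prev≈-0.049792; u=0·(-1.915671)+0·(-9.251863)+3/4·(-0.049792)≈-0.037344; next y=3/5·(-0.084329)+1/4·(-0.037344)≈-0.059933
n=5: y≈-0.059933, sp=-2, e=sp−y≈-1.940067; I≈-11.191929, D=e−e_prev≈-0.024395; u=0·(-1.940067)+0·(-11.191929)+3/4·(-0.024395)≈-0.018297; next y=3/5·(-0.059933)+1/4·(-0.018297)≈-0.040534
n=6: y≈-0.040534, sp=-2, e=sp−y≈-1.959466; I≈-13.151395, D=e−e_prev≈-0.019399; u=0·(-1.959466)+0·(-13.151395)+3/4·(-0.019399)≈-0.014549; next y=3/5·(-0.040534)+1/4·(-0.014549)≈-0.027958
n=7: y≈-0.027958, sp=-2, e=sp−y≈-1.972042; I≈-15.123437, D=e−e_prev≈-0.012576; u=0·(-1.972042)+0·(-15.123437)+3/4·(-0.012576)≈-0.009432; next y=3/5·(-0.027958)+1/4·(-0.009432)≈-0.019133
n=8: y≈-0.019133, sp=-2, e=sp−y≈-1.980867; I≈-17.104304, D=e−e_prev≈-0.008825; u=0·(-1.980867)+0·(-17.104304)+3/4·(-0.008825)≈-0.006619; next y=3/5·(-0.019133)+1/4·(-0.006619)≈-0.013134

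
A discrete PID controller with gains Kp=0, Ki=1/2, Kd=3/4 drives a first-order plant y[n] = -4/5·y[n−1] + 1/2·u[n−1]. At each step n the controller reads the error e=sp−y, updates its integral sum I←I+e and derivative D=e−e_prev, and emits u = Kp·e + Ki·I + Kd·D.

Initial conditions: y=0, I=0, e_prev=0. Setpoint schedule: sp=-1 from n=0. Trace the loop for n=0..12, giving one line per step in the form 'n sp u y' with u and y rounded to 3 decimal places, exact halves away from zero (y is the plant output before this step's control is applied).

(exact arithmetic carried between steps; '≈' marks a value shown rounded to 6 d.p. or computed from one; I and e_prev carry over from the previous line; the table rounds u and y to 3 d.p., halves away from zero)
n=0: y=0, sp=-1, e=sp−y=-1; I=-1, D=e−e_prev=-1; u=0·(-1)+1/2·(-1)+3/4·(-1)=-1.25; next y=-4/5·0+1/2·(-1.25)=-0.625
n=1: y=-0.625, sp=-1, e=sp−y=-0.375; I=-1.375, D=e−e_prev=0.625; u=0·(-0.375)+1/2·(-1.375)+3/4·0.625=-0.21875; next y=-4/5·(-0.625)+1/2·(-0.21875)=0.390625
n=2: y=0.390625, sp=-1, e=sp−y=-1.390625; I=-2.765625, D=e−e_prev=-1.015625; u=0·(-1.390625)+1/2·(-2.765625)+3/4·(-1.015625)≈-2.144531; next y=-4/5·0.390625+1/2·(-2.144531)≈-1.384766
n=3: y≈-1.384766, sp=-1, e=sp−y≈0.384766; I≈-2.380859, D=e−e_prev≈1.775391; u=0·0.384766+1/2·(-2.380859)+3/4·1.775391≈0.141113; next y=-4/5·(-1.384766)+1/2·0.141113≈1.178369
n=4: y≈1.178369, sp=-1, e=sp−y≈-2.178369; I≈-4.559229, D=e−e_prev≈-2.563135; u=0·(-2.178369)+1/2·(-4.559229)+3/4·(-2.563135)≈-4.201965; next y=-4/5·1.178369+1/2·(-4.201965)≈-3.043678
n=5: y≈-3.043678, sp=-1, e=sp−y≈2.043678; I≈-2.515551, D=e−e_prev≈4.222047; u=0·2.043678+1/2·(-2.515551)+3/4·4.222047≈1.908760; next y=-4/5·(-3.043678)+1/2·1.908760≈3.389322
n=6: y≈3.389322, sp=-1, e=sp−y≈-4.389322; I≈-6.904873, D=e−e_prev≈-6.433000; u=0·(-4.389322)+1/2·(-6.904873)+3/4·(-6.433000)≈-8.277187; next y=-4/5·3.389322+1/2·(-8.277187)≈-6.850051
n=7: y≈-6.850051, sp=-1, e=sp−y≈5.850051; I≈-1.054822, D=e−e_prev≈10.239374; u=0·5.850051+1/2·(-1.054822)+3/4·10.239374≈7.152119; next y=-4/5·(-6.850051)+1/2·7.152119≈9.056101
n=8: y≈9.056101, sp=-1, e=sp−y≈-10.056101; I≈-11.110922, D=e−e_prev≈-15.906152; u=0·(-10.056101)+1/2·(-11.110922)+3/4·(-15.906152)≈-17.485075; next y=-4/5·9.056101+1/2·(-17.485075)≈-15.987418
n=9: y≈-15.987418, sp=-1, e=sp−y≈14.987418; I≈3.876496, D=e−e_prev≈25.043519; u=0·14.987418+1/2·3.876496+3/4·25.043519≈20.720887; next y=-4/5·(-15.987418)+1/2·20.720887≈23.150378
n=10: y≈23.150378, sp=-1, e=sp−y≈-24.150378; I≈-20.273882, D=e−e_prev≈-39.137797; u=0·(-24.150378)+1/2·(-20.273882)+3/4·(-39.137797)≈-39.490289; next y=-4/5·23.150378+1/2·(-39.490289)≈-38.265447
n=11: y≈-38.265447, sp=-1, e=sp−y≈37.265447; I≈16.991565, D=e−e_prev≈61.415825; u=0·37.265447+1/2·16.991565+3/4·61.415825≈54.557651; next y=-4/5·(-38.265447)+1/2·54.557651≈57.891183
n=12: y≈57.891183, sp=-1, e=sp−y≈-58.891183; I≈-41.899619, D=e−e_prev≈-96.156630; u=0·(-58.891183)+1/2·(-41.899619)+3/4·(-96.156630)≈-93.067282; next y=-4/5·57.891183+1/2·(-93.067282)≈-92.846587

0 -1 -1.250 0.000
1 -1 -0.219 -0.625
2 -1 -2.145 0.391
3 -1 0.141 -1.385
4 -1 -4.202 1.178
5 -1 1.909 -3.044
6 -1 -8.277 3.389
7 -1 7.152 -6.850
8 -1 -17.485 9.056
9 -1 20.721 -15.987
10 -1 -39.490 23.150
11 -1 54.558 -38.265
12 -1 -93.067 57.891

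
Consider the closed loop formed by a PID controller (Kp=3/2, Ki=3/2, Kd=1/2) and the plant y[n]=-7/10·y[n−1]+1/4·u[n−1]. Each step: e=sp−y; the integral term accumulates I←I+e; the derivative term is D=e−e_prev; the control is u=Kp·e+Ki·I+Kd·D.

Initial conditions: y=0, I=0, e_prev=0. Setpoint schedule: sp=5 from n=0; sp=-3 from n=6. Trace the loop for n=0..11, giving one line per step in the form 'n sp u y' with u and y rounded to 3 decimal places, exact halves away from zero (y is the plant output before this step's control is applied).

(exact arithmetic carried between steps; '≈' marks a value shown rounded to 6 d.p. or computed from one; I and e_prev carry over from the previous line; the table rounds u and y to 3 d.p., halves away from zero)
n=0: y=0, sp=5, e=sp−y=5; I=5, D=e−e_prev=5; u=3/2·5+3/2·5+1/2·5=17.5; next y=-7/10·0+1/4·17.5=4.375
n=1: y=4.375, sp=5, e=sp−y=0.625; I=5.625, D=e−e_prev=-4.375; u=3/2·0.625+3/2·5.625+1/2·(-4.375)=7.1875; next y=-7/10·4.375+1/4·7.1875=-1.265625
n=2: y=-1.265625, sp=5, e=sp−y=6.265625; I=11.890625, D=e−e_prev=5.640625; u=3/2·6.265625+3/2·11.890625+1/2·5.640625≈30.054688; next y=-7/10·(-1.265625)+1/4·30.054688≈8.399609
n=3: y≈8.399609, sp=5, e=sp−y≈-3.399609; I≈8.491016, D=e−e_prev≈-9.665234; u=3/2·(-3.399609)+3/2·8.491016+1/2·(-9.665234)≈2.804492; next y=-7/10·8.399609+1/4·2.804492≈-5.178604
n=4: y≈-5.178604, sp=5, e=sp−y≈10.178604; I≈18.669619, D=e−e_prev≈13.578213; u=3/2·10.178604+3/2·18.669619+1/2·13.578213≈50.061440; next y=-7/10·(-5.178604)+1/4·50.061440≈16.140383
n=5: y≈16.140383, sp=5, e=sp−y≈-11.140383; I≈7.529237, D=e−e_prev≈-21.318986; u=3/2·(-11.140383)+3/2·7.529237+1/2·(-21.318986)≈-16.076212; next y=-7/10·16.140383+1/4·(-16.076212)≈-15.317321
n=6: y≈-15.317321, sp=-3, e=sp−y≈12.317321; I≈19.846557, D=e−e_prev≈23.457703; u=3/2·12.317321+3/2·19.846557+1/2·23.457703≈59.974669; next y=-7/10·(-15.317321)+1/4·59.974669≈25.715792
n=7: y≈25.715792, sp=-3, e=sp−y≈-28.715792; I≈-8.869234, D=e−e_prev≈-41.033113; u=3/2·(-28.715792)+3/2·(-8.869234)+1/2·(-41.033113)≈-76.894096; next y=-7/10·25.715792+1/4·(-76.894096)≈-37.224578
n=8: y≈-37.224578, sp=-3, e=sp−y≈34.224578; I≈25.355344, D=e−e_prev≈62.940370; u=3/2·34.224578+3/2·25.355344+1/2·62.940370≈120.840068; next y=-7/10·(-37.224578)+1/4·120.840068≈56.267222
n=9: y≈56.267222, sp=-3, e=sp−y≈-59.267222; I≈-33.911878, D=e−e_prev≈-93.491800; u=3/2·(-59.267222)+3/2·(-33.911878)+1/2·(-93.491800)≈-186.514549; next y=-7/10·56.267222+1/4·(-186.514549)≈-86.015693
n=10: y≈-86.015693, sp=-3, e=sp−y≈83.015693; I≈49.103815, D=e−e_prev≈142.282914; u=3/2·83.015693+3/2·49.103815+1/2·142.282914≈269.320718; next y=-7/10·(-86.015693)+1/4·269.320718≈127.541164
n=11: y≈127.541164, sp=-3, e=sp−y≈-130.541164; I≈-81.437350, D=e−e_prev≈-213.556857; u=3/2·(-130.541164)+3/2·(-81.437350)+1/2·(-213.556857)≈-424.746199; next y=-7/10·127.541164+1/4·(-424.746199)≈-195.465365

0 5 17.500 0.000
1 5 7.188 4.375
2 5 30.055 -1.266
3 5 2.804 8.400
4 5 50.061 -5.179
5 5 -16.076 16.140
6 -3 59.975 -15.317
7 -3 -76.894 25.716
8 -3 120.840 -37.225
9 -3 -186.515 56.267
10 -3 269.321 -86.016
11 -3 -424.746 127.541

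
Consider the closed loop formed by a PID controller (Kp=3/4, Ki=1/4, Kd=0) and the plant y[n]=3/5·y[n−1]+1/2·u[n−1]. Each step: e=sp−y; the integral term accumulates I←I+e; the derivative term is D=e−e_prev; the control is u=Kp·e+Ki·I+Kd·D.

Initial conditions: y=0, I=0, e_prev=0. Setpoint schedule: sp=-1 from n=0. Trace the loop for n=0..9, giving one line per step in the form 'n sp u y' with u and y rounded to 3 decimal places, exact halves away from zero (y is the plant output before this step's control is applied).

(exact arithmetic carried between steps; '≈' marks a value shown rounded to 6 d.p. or computed from one; I and e_prev carry over from the previous line; the table rounds u and y to 3 d.p., halves away from zero)
n=0: y=0, sp=-1, e=sp−y=-1; I=-1, D=e−e_prev=-1; u=3/4·(-1)+1/4·(-1)+0·(-1)=-1; next y=3/5·0+1/2·(-1)=-0.5
n=1: y=-0.5, sp=-1, e=sp−y=-0.5; I=-1.5, D=e−e_prev=0.5; u=3/4·(-0.5)+1/4·(-1.5)+0·0.5=-0.75; next y=3/5·(-0.5)+1/2·(-0.75)=-0.675
n=2: y=-0.675, sp=-1, e=sp−y=-0.325; I=-1.825, D=e−e_prev=0.175; u=3/4·(-0.325)+1/4·(-1.825)+0·0.175=-0.7; next y=3/5·(-0.675)+1/2·(-0.7)=-0.755
n=3: y=-0.755, sp=-1, e=sp−y=-0.245; I=-2.07, D=e−e_prev=0.08; u=3/4·(-0.245)+1/4·(-2.07)+0·0.08=-0.70125; next y=3/5·(-0.755)+1/2·(-0.70125)=-0.803625
n=4: y=-0.803625, sp=-1, e=sp−y=-0.196375; I=-2.266375, D=e−e_prev=0.048625; u=3/4·(-0.196375)+1/4·(-2.266375)+0·0.048625=-0.713875; next y=3/5·(-0.803625)+1/2·(-0.713875)≈-0.839113
n=5: y≈-0.839113, sp=-1, e=sp−y≈-0.160888; I≈-2.427263, D=e−e_prev≈0.035488; u=3/4·(-0.160888)+1/4·(-2.427263)+0·0.035488≈-0.727481; next y=3/5·(-0.839113)+1/2·(-0.727481)≈-0.867208
n=6: y≈-0.867208, sp=-1, e=sp−y≈-0.132792; I≈-2.560054, D=e−e_prev≈0.028096; u=3/4·(-0.132792)+1/4·(-2.560054)+0·0.028096≈-0.739608; next y=3/5·(-0.867208)+1/2·(-0.739608)≈-0.890129
n=7: y≈-0.890129, sp=-1, e=sp−y≈-0.109871; I≈-2.669926, D=e−e_prev≈0.022921; u=3/4·(-0.109871)+1/4·(-2.669926)+0·0.022921≈-0.749885; next y=3/5·(-0.890129)+1/2·(-0.749885)≈-0.909020
n=8: y≈-0.909020, sp=-1, e=sp−y≈-0.090980; I≈-2.760906, D=e−e_prev≈0.018891; u=3/4·(-0.090980)+1/4·(-2.760906)+0·0.018891≈-0.758462; next y=3/5·(-0.909020)+1/2·(-0.758462)≈-0.924643
n=9: y≈-0.924643, sp=-1, e=sp−y≈-0.075357; I≈-2.836263, D=e−e_prev≈0.015623; u=3/4·(-0.075357)+1/4·(-2.836263)+0·0.015623≈-0.765584; next y=3/5·(-0.924643)+1/2·(-0.765584)≈-0.937578

0 -1 -1.000 0.000
1 -1 -0.750 -0.500
2 -1 -0.700 -0.675
3 -1 -0.701 -0.755
4 -1 -0.714 -0.804
5 -1 -0.727 -0.839
6 -1 -0.740 -0.867
7 -1 -0.750 -0.890
8 -1 -0.758 -0.909
9 -1 -0.766 -0.925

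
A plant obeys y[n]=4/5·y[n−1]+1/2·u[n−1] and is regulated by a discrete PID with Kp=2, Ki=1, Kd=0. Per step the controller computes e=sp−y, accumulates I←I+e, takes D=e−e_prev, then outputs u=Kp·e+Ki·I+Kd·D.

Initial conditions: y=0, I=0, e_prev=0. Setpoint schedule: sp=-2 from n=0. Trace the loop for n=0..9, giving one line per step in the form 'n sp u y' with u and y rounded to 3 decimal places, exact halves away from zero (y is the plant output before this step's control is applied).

(exact arithmetic carried between steps; '≈' marks a value shown rounded to 6 d.p. or computed from one; I and e_prev carry over from the previous line; the table rounds u and y to 3 d.p., halves away from zero)
n=0: y=0, sp=-2, e=sp−y=-2; I=-2, D=e−e_prev=-2; u=2·(-2)+1·(-2)+0·(-2)=-6; next y=4/5·0+1/2·(-6)=-3
n=1: y=-3, sp=-2, e=sp−y=1; I=-1, D=e−e_prev=3; u=2·1+1·(-1)+0·3=1; next y=4/5·(-3)+1/2·1=-1.9
n=2: y=-1.9, sp=-2, e=sp−y=-0.1; I=-1.1, D=e−e_prev=-1.1; u=2·(-0.1)+1·(-1.1)+0·(-1.1)=-1.3; next y=4/5·(-1.9)+1/2·(-1.3)=-2.17
n=3: y=-2.17, sp=-2, e=sp−y=0.17; I=-0.93, D=e−e_prev=0.27; u=2·0.17+1·(-0.93)+0·0.27=-0.59; next y=4/5·(-2.17)+1/2·(-0.59)=-2.031
n=4: y=-2.031, sp=-2, e=sp−y=0.031; I=-0.899, D=e−e_prev=-0.139; u=2·0.031+1·(-0.899)+0·(-0.139)=-0.837; next y=4/5·(-2.031)+1/2·(-0.837)=-2.0433
n=5: y=-2.0433, sp=-2, e=sp−y=0.0433; I=-0.8557, D=e−e_prev=0.0123; u=2·0.0433+1·(-0.8557)+0·0.0123=-0.7691; next y=4/5·(-2.0433)+1/2·(-0.7691)=-2.01919
n=6: y=-2.01919, sp=-2, e=sp−y=0.01919; I=-0.83651, D=e−e_prev=-0.02411; u=2·0.01919+1·(-0.83651)+0·(-0.02411)=-0.79813; next y=4/5·(-2.01919)+1/2·(-0.79813)=-2.014417
n=7: y=-2.014417, sp=-2, e=sp−y=0.014417; I=-0.822093, D=e−e_prev=-0.004773; u=2·0.014417+1·(-0.822093)+0·(-0.004773)=-0.793259; next y=4/5·(-2.014417)+1/2·(-0.793259)≈-2.008163
n=8: y≈-2.008163, sp=-2, e=sp−y≈0.008163; I≈-0.813930, D=e−e_prev≈-0.006254; u=2·0.008163+1·(-0.813930)+0·(-0.006254)≈-0.797604; next y=4/5·(-2.008163)+1/2·(-0.797604)≈-2.005332
n=9: y≈-2.005332, sp=-2, e=sp−y≈0.005332; I≈-0.808598, D=e−e_prev≈-0.002831; u=2·0.005332+1·(-0.808598)+0·(-0.002831)≈-0.797933; next y=4/5·(-2.005332)+1/2·(-0.797933)≈-2.003232

0 -2 -6.000 0.000
1 -2 1.000 -3.000
2 -2 -1.300 -1.900
3 -2 -0.590 -2.170
4 -2 -0.837 -2.031
5 -2 -0.769 -2.043
6 -2 -0.798 -2.019
7 -2 -0.793 -2.014
8 -2 -0.798 -2.008
9 -2 -0.798 -2.005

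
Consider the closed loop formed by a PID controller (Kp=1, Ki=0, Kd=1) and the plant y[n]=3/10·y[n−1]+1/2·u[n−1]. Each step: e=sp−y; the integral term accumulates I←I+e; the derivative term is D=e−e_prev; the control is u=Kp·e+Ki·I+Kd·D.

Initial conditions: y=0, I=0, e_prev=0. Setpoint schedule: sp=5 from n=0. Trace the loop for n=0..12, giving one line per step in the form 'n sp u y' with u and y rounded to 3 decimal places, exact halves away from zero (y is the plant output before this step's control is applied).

(exact arithmetic carried between steps; '≈' marks a value shown rounded to 6 d.p. or computed from one; I and e_prev carry over from the previous line; the table rounds u and y to 3 d.p., halves away from zero)
n=0: y=0, sp=5, e=sp−y=5; I=5, D=e−e_prev=5; u=1·5+0·5+1·5=10; next y=3/10·0+1/2·10=5
n=1: y=5, sp=5, e=sp−y=0; I=5, D=e−e_prev=-5; u=1·0+0·5+1·(-5)=-5; next y=3/10·5+1/2·(-5)=-1
n=2: y=-1, sp=5, e=sp−y=6; I=11, D=e−e_prev=6; u=1·6+0·11+1·6=12; next y=3/10·(-1)+1/2·12=5.7
n=3: y=5.7, sp=5, e=sp−y=-0.7; I=10.3, D=e−e_prev=-6.7; u=1·(-0.7)+0·10.3+1·(-6.7)=-7.4; next y=3/10·5.7+1/2·(-7.4)=-1.99
n=4: y=-1.99, sp=5, e=sp−y=6.99; I=17.29, D=e−e_prev=7.69; u=1·6.99+0·17.29+1·7.69=14.68; next y=3/10·(-1.99)+1/2·14.68=6.743
n=5: y=6.743, sp=5, e=sp−y=-1.743; I=15.547, D=e−e_prev=-8.733; u=1·(-1.743)+0·15.547+1·(-8.733)=-10.476; next y=3/10·6.743+1/2·(-10.476)=-3.2151
n=6: y=-3.2151, sp=5, e=sp−y=8.2151; I=23.7621, D=e−e_prev=9.9581; u=1·8.2151+0·23.7621+1·9.9581=18.1732; next y=3/10·(-3.2151)+1/2·18.1732=8.12207
n=7: y=8.12207, sp=5, e=sp−y=-3.12207; I=20.64003, D=e−e_prev=-11.33717; u=1·(-3.12207)+0·20.64003+1·(-11.33717)=-14.45924; next y=3/10·8.12207+1/2·(-14.45924)=-4.792999
n=8: y=-4.792999, sp=5, e=sp−y=9.792999; I=30.433029, D=e−e_prev=12.915069; u=1·9.792999+0·30.433029+1·12.915069=22.708068; next y=3/10·(-4.792999)+1/2·22.708068≈9.916134
n=9: y≈9.916134, sp=5, e=sp−y≈-4.916134; I≈25.516895, D=e−e_prev≈-14.709133; u=1·(-4.916134)+0·25.516895+1·(-14.709133)≈-19.625268; next y=3/10·9.916134+1/2·(-19.625268)≈-6.837794
n=10: y≈-6.837794, sp=5, e=sp−y≈11.837794; I≈37.354688, D=e−e_prev≈16.753928; u=1·11.837794+0·37.354688+1·16.753928≈28.591721; next y=3/10·(-6.837794)+1/2·28.591721≈12.244523
n=11: y≈12.244523, sp=5, e=sp−y≈-7.244523; I≈30.110166, D=e−e_prev≈-19.082316; u=1·(-7.244523)+0·30.110166+1·(-19.082316)≈-26.326839; next y=3/10·12.244523+1/2·(-26.326839)≈-9.490063
n=12: y≈-9.490063, sp=5, e=sp−y≈14.490063; I≈44.600228, D=e−e_prev≈21.734585; u=1·14.490063+0·44.600228+1·21.734585≈36.224648; next y=3/10·(-9.490063)+1/2·36.224648≈15.265305

0 5 10.000 0.000
1 5 -5.000 5.000
2 5 12.000 -1.000
3 5 -7.400 5.700
4 5 14.680 -1.990
5 5 -10.476 6.743
6 5 18.173 -3.215
7 5 -14.459 8.122
8 5 22.708 -4.793
9 5 -19.625 9.916
10 5 28.592 -6.838
11 5 -26.327 12.245
12 5 36.225 -9.490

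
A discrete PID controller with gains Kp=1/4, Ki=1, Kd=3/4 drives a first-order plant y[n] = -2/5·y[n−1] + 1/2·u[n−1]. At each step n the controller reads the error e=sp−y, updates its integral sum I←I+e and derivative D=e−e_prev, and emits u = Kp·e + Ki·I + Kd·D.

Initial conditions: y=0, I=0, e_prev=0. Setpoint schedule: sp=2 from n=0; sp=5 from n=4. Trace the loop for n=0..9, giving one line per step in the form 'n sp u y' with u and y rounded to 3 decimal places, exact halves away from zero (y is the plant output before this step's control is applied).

0 2 4.000 0.000
1 2 0.500 2.000
2 2 7.100 -0.550
3 2 -0.903 3.770
4 5 18.026 -1.959
5 5 -5.074 9.797
6 5 31.451 -6.455
7 5 -18.809 18.308
8 5 56.526 -16.728
9 5 -51.386 34.954

(exact arithmetic carried between steps; '≈' marks a value shown rounded to 6 d.p. or computed from one; I and e_prev carry over from the previous line; the table rounds u and y to 3 d.p., halves away from zero)
n=0: y=0, sp=2, e=sp−y=2; I=2, D=e−e_prev=2; u=1/4·2+1·2+3/4·2=4; next y=-2/5·0+1/2·4=2
n=1: y=2, sp=2, e=sp−y=0; I=2, D=e−e_prev=-2; u=1/4·0+1·2+3/4·(-2)=0.5; next y=-2/5·2+1/2·0.5=-0.55
n=2: y=-0.55, sp=2, e=sp−y=2.55; I=4.55, D=e−e_prev=2.55; u=1/4·2.55+1·4.55+3/4·2.55=7.1; next y=-2/5·(-0.55)+1/2·7.1=3.77
n=3: y=3.77, sp=2, e=sp−y=-1.77; I=2.78, D=e−e_prev=-4.32; u=1/4·(-1.77)+1·2.78+3/4·(-4.32)=-0.9025; next y=-2/5·3.77+1/2·(-0.9025)=-1.95925
n=4: y=-1.95925, sp=5, e=sp−y=6.95925; I=9.73925, D=e−e_prev=8.72925; u=1/4·6.95925+1·9.73925+3/4·8.72925=18.026; next y=-2/5·(-1.95925)+1/2·18.026=9.7967
n=5: y=9.7967, sp=5, e=sp−y=-4.7967; I=4.94255, D=e−e_prev=-11.75595; u=1/4·(-4.7967)+1·4.94255+3/4·(-11.75595)≈-5.073588; next y=-2/5·9.7967+1/2·(-5.073588)≈-6.455474
n=6: y≈-6.455474, sp=5, e=sp−y≈11.455474; I≈16.398024, D=e−e_prev≈16.252174; u=1/4·11.455474+1·16.398024+3/4·16.252174≈31.451023; next y=-2/5·(-6.455474)+1/2·31.451023≈18.307701
n=7: y≈18.307701, sp=5, e=sp−y≈-13.307701; I≈3.090323, D=e−e_prev≈-24.763175; u=1/4·(-13.307701)+1·3.090323+3/4·(-24.763175)≈-18.808983; next y=-2/5·18.307701+1/2·(-18.808983)≈-16.727572
n=8: y≈-16.727572, sp=5, e=sp−y≈21.727572; I≈24.817895, D=e−e_prev≈35.035273; u=1/4·21.727572+1·24.817895+3/4·35.035273≈56.526242; next y=-2/5·(-16.727572)+1/2·56.526242≈34.954150
n=9: y≈34.954150, sp=5, e=sp−y≈-29.954150; I≈-5.136255, D=e−e_prev≈-51.681722; u=1/4·(-29.954150)+1·(-5.136255)+3/4·(-51.681722)≈-51.386084; next y=-2/5·34.954150+1/2·(-51.386084)≈-39.674702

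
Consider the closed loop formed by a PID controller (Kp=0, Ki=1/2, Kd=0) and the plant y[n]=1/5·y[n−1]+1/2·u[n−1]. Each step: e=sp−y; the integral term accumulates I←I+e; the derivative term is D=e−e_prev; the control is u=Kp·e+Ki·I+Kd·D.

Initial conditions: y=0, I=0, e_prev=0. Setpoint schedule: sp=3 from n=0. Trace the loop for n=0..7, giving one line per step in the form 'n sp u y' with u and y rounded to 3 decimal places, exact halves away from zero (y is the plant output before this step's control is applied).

0 3 1.500 0.000
1 3 2.625 0.750
2 3 3.394 1.463
3 3 3.899 1.989
4 3 4.225 2.347
5 3 4.434 2.582
6 3 4.567 2.734
7 3 4.652 2.830

(exact arithmetic carried between steps; '≈' marks a value shown rounded to 6 d.p. or computed from one; I and e_prev carry over from the previous line; the table rounds u and y to 3 d.p., halves away from zero)
n=0: y=0, sp=3, e=sp−y=3; I=3, D=e−e_prev=3; u=0·3+1/2·3+0·3=1.5; next y=1/5·0+1/2·1.5=0.75
n=1: y=0.75, sp=3, e=sp−y=2.25; I=5.25, D=e−e_prev=-0.75; u=0·2.25+1/2·5.25+0·(-0.75)=2.625; next y=1/5·0.75+1/2·2.625=1.4625
n=2: y=1.4625, sp=3, e=sp−y=1.5375; I=6.7875, D=e−e_prev=-0.7125; u=0·1.5375+1/2·6.7875+0·(-0.7125)=3.39375; next y=1/5·1.4625+1/2·3.39375=1.989375
n=3: y=1.989375, sp=3, e=sp−y=1.010625; I=7.798125, D=e−e_prev=-0.526875; u=0·1.010625+1/2·7.798125+0·(-0.526875)≈3.899063; next y=1/5·1.989375+1/2·3.899063≈2.347406
n=4: y≈2.347406, sp=3, e=sp−y≈0.652594; I≈8.450719, D=e−e_prev≈-0.358031; u=0·0.652594+1/2·8.450719+0·(-0.358031)≈4.225359; next y=1/5·2.347406+1/2·4.225359≈2.582161
n=5: y≈2.582161, sp=3, e=sp−y≈0.417839; I≈8.868558, D=e−e_prev≈-0.234755; u=0·0.417839+1/2·8.868558+0·(-0.234755)≈4.434279; next y=1/5·2.582161+1/2·4.434279≈2.733572
n=6: y≈2.733572, sp=3, e=sp−y≈0.266428; I≈9.134986, D=e−e_prev≈-0.151411; u=0·0.266428+1/2·9.134986+0·(-0.151411)≈4.567493; next y=1/5·2.733572+1/2·4.567493≈2.830461
n=7: y≈2.830461, sp=3, e=sp−y≈0.169539; I≈9.304525, D=e−e_prev≈-0.096889; u=0·0.169539+1/2·9.304525+0·(-0.096889)≈4.652263; next y=1/5·2.830461+1/2·4.652263≈2.892223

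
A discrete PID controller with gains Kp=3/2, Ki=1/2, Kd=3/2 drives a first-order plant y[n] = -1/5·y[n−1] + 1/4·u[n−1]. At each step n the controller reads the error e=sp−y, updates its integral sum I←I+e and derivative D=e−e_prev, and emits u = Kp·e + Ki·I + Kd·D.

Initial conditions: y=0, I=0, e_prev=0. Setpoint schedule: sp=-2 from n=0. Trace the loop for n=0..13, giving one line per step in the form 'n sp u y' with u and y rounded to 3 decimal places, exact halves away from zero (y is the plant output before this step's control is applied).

0 -2 -7.000 0.000
1 -2 1.125 -1.750
2 -2 -9.959 0.631
3 -2 3.663 -2.616
4 -2 -15.093 1.439
5 -2 8.520 -4.061
6 -2 -23.210 2.942
7 -2 17.489 -6.391
8 -2 -36.460 5.650
9 -2 33.411 -10.245
10 -2 -58.574 10.402
11 -2 61.136 -16.724
12 -2 -95.925 18.629
13 -2 108.965 -27.707

(exact arithmetic carried between steps; '≈' marks a value shown rounded to 6 d.p. or computed from one; I and e_prev carry over from the previous line; the table rounds u and y to 3 d.p., halves away from zero)
n=0: y=0, sp=-2, e=sp−y=-2; I=-2, D=e−e_prev=-2; u=3/2·(-2)+1/2·(-2)+3/2·(-2)=-7; next y=-1/5·0+1/4·(-7)=-1.75
n=1: y=-1.75, sp=-2, e=sp−y=-0.25; I=-2.25, D=e−e_prev=1.75; u=3/2·(-0.25)+1/2·(-2.25)+3/2·1.75=1.125; next y=-1/5·(-1.75)+1/4·1.125=0.63125
n=2: y=0.63125, sp=-2, e=sp−y=-2.63125; I=-4.88125, D=e−e_prev=-2.38125; u=3/2·(-2.63125)+1/2·(-4.88125)+3/2·(-2.38125)=-9.959375; next y=-1/5·0.63125+1/4·(-9.959375)≈-2.616094
n=3: y≈-2.616094, sp=-2, e=sp−y≈0.616094; I≈-4.265156, D=e−e_prev≈3.247344; u=3/2·0.616094+1/2·(-4.265156)+3/2·3.247344≈3.662578; next y=-1/5·(-2.616094)+1/4·3.662578≈1.438863
n=4: y≈1.438863, sp=-2, e=sp−y≈-3.438863; I≈-7.704020, D=e−e_prev≈-4.054957; u=3/2·(-3.438863)+1/2·(-7.704020)+3/2·(-4.054957)≈-15.092740; next y=-1/5·1.438863+1/4·(-15.092740)≈-4.060958
n=5: y≈-4.060958, sp=-2, e=sp−y≈2.060958; I≈-5.643062, D=e−e_prev≈5.499821; u=3/2·2.060958+1/2·(-5.643062)+3/2·5.499821≈8.519637; next y=-1/5·(-4.060958)+1/4·8.519637≈2.942101
n=6: y≈2.942101, sp=-2, e=sp−y≈-4.942101; I≈-10.585163, D=e−e_prev≈-7.003059; u=3/2·(-4.942101)+1/2·(-10.585163)+3/2·(-7.003059)≈-23.210320; next y=-1/5·2.942101+1/4·(-23.210320)≈-6.391000
n=7: y≈-6.391000, sp=-2, e=sp−y≈4.391000; I≈-6.194162, D=e−e_prev≈9.333101; u=3/2·4.391000+1/2·(-6.194162)+3/2·9.333101≈17.489071; next y=-1/5·(-6.391000)+1/4·17.489071≈5.650468
n=8: y≈5.650468, sp=-2, e=sp−y≈-7.650468; I≈-13.844630, D=e−e_prev≈-12.041468; u=3/2·(-7.650468)+1/2·(-13.844630)+3/2·(-12.041468)≈-36.460219; next y=-1/5·5.650468+1/4·(-36.460219)≈-10.245148
n=9: y≈-10.245148, sp=-2, e=sp−y≈8.245148; I≈-5.599482, D=e−e_prev≈15.895616; u=3/2·8.245148+1/2·(-5.599482)+3/2·15.895616≈33.411405; next y=-1/5·(-10.245148)+1/4·33.411405≈10.401881
n=10: y≈10.401881, sp=-2, e=sp−y≈-12.401881; I≈-18.001363, D=e−e_prev≈-20.647029; u=3/2·(-12.401881)+1/2·(-18.001363)+3/2·(-20.647029)≈-58.574047; next y=-1/5·10.401881+1/4·(-58.574047)≈-16.723888
n=11: y≈-16.723888, sp=-2, e=sp−y≈14.723888; I≈-3.277475, D=e−e_prev≈27.125769; u=3/2·14.723888+1/2·(-3.277475)+3/2·27.125769≈61.135748; next y=-1/5·(-16.723888)+1/4·61.135748≈18.628715
n=12: y≈18.628715, sp=-2, e=sp−y≈-20.628715; I≈-23.906190, D=e−e_prev≈-35.352602; u=3/2·(-20.628715)+1/2·(-23.906190)+3/2·(-35.352602)≈-95.925070; next y=-1/5·18.628715+1/4·(-95.925070)≈-27.707010
n=13: y≈-27.707010, sp=-2, e=sp−y≈25.707010; I≈1.800821, D=e−e_prev≈46.335725; u=3/2·25.707010+1/2·1.800821+3/2·46.335725≈108.964514; next y=-1/5·(-27.707010)+1/4·108.964514≈32.782530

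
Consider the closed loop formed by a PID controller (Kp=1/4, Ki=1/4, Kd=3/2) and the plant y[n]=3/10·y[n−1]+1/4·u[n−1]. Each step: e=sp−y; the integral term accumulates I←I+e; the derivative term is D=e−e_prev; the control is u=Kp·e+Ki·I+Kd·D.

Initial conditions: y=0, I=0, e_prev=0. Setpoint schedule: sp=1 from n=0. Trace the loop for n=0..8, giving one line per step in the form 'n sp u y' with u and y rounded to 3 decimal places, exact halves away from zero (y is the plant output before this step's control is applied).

(exact arithmetic carried between steps; '≈' marks a value shown rounded to 6 d.p. or computed from one; I and e_prev carry over from the previous line; the table rounds u and y to 3 d.p., halves away from zero)
n=0: y=0, sp=1, e=sp−y=1; I=1, D=e−e_prev=1; u=1/4·1+1/4·1+3/2·1=2; next y=3/10·0+1/4·2=0.5
n=1: y=0.5, sp=1, e=sp−y=0.5; I=1.5, D=e−e_prev=-0.5; u=1/4·0.5+1/4·1.5+3/2·(-0.5)=-0.25; next y=3/10·0.5+1/4·(-0.25)=0.0875
n=2: y=0.0875, sp=1, e=sp−y=0.9125; I=2.4125, D=e−e_prev=0.4125; u=1/4·0.9125+1/4·2.4125+3/2·0.4125=1.45; next y=3/10·0.0875+1/4·1.45=0.38875
n=3: y=0.38875, sp=1, e=sp−y=0.61125; I=3.02375, D=e−e_prev=-0.30125; u=1/4·0.61125+1/4·3.02375+3/2·(-0.30125)=0.456875; next y=3/10·0.38875+1/4·0.456875≈0.230844
n=4: y≈0.230844, sp=1, e=sp−y≈0.769156; I≈3.792906, D=e−e_prev≈0.157906; u=1/4·0.769156+1/4·3.792906+3/2·0.157906≈1.377375; next y=3/10·0.230844+1/4·1.377375≈0.413597
n=5: y≈0.413597, sp=1, e=sp−y≈0.586403; I≈4.379309, D=e−e_prev≈-0.182753; u=1/4·0.586403+1/4·4.379309+3/2·(-0.182753)≈0.967298; next y=3/10·0.413597+1/4·0.967298≈0.365904
n=6: y≈0.365904, sp=1, e=sp−y≈0.634096; I≈5.013406, D=e−e_prev≈0.047693; u=1/4·0.634096+1/4·5.013406+3/2·0.047693≈1.483415; next y=3/10·0.365904+1/4·1.483415≈0.480625
n=7: y≈0.480625, sp=1, e=sp−y≈0.519375; I≈5.532781, D=e−e_prev≈-0.114721; u=1/4·0.519375+1/4·5.532781+3/2·(-0.114721)≈1.340957; next y=3/10·0.480625+1/4·1.340957≈0.479427
n=8: y≈0.479427, sp=1, e=sp−y≈0.520573; I≈6.053354, D=e−e_prev≈0.001198; u=1/4·0.520573+1/4·6.053354+3/2·0.001198≈1.645279; next y=3/10·0.479427+1/4·1.645279≈0.555148

0 1 2.000 0.000
1 1 -0.250 0.500
2 1 1.450 0.088
3 1 0.457 0.389
4 1 1.377 0.231
5 1 0.967 0.414
6 1 1.483 0.366
7 1 1.341 0.481
8 1 1.645 0.479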